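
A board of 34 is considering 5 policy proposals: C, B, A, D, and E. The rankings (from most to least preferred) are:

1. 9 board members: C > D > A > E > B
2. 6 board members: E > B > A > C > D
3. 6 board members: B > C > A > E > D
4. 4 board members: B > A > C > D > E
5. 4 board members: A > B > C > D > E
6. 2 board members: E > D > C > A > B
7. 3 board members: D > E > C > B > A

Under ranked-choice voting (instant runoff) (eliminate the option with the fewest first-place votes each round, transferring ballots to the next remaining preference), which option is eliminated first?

D

Round 1: C 9, B 10, A 4, D 3, E 8. Eliminate D.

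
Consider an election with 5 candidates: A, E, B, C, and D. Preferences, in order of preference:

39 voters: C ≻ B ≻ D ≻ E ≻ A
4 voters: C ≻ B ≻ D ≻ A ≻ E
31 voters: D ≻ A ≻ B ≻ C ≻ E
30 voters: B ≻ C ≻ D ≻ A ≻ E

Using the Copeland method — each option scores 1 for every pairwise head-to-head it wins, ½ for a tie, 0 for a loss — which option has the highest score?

A: beats E; loses to B, C, and D → score 1.
E: loses to A, B, C, and D → score 0.
B: beats A, E, C, and D → score 4.
C: beats A, E, and D; loses to B → score 3.
D: beats A and E; loses to B and C → score 2.
B has the best pairwise record.

B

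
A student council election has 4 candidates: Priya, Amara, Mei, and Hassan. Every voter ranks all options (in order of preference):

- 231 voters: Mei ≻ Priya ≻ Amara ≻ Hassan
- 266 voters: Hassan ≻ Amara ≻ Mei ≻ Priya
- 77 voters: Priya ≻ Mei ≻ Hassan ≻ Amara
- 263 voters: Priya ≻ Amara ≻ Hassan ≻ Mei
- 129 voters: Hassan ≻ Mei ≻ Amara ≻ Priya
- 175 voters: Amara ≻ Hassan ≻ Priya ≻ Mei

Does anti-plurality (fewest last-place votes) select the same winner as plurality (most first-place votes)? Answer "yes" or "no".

no

Anti-plurality — last-place votes: Priya 395, Amara 77, Mei 438, Hassan 231. Winner: Amara.
Plurality — first-place votes: Priya 340, Amara 175, Mei 231, Hassan 395. Winner: Hassan.
The two methods disagree.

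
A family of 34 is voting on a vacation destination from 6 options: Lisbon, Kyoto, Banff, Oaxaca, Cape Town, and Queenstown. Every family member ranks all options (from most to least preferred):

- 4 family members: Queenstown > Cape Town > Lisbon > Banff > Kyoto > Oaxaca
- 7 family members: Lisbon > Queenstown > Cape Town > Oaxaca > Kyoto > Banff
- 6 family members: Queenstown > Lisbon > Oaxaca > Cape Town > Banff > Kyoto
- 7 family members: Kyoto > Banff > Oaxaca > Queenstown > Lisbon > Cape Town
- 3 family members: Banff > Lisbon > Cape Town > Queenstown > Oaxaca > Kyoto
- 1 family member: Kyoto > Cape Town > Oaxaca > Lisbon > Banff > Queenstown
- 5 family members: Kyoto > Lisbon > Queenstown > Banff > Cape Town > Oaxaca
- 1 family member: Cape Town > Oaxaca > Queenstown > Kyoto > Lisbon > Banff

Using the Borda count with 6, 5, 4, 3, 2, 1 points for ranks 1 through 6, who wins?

Lisbon: 4·4 + 7·6 + 6·5 + 7·2 + 3·5 + 1·3 + 5·5 + 1·2 = 147
Kyoto: 4·2 + 7·2 + 6·1 + 7·6 + 3·1 + 1·6 + 5·6 + 1·3 = 112
Banff: 4·3 + 7·1 + 6·2 + 7·5 + 3·6 + 1·2 + 5·3 + 1·1 = 102
Oaxaca: 4·1 + 7·3 + 6·4 + 7·4 + 3·2 + 1·4 + 5·1 + 1·5 = 97
Cape Town: 4·5 + 7·4 + 6·3 + 7·1 + 3·4 + 1·5 + 5·2 + 1·6 = 106
Queenstown: 4·6 + 7·5 + 6·6 + 7·3 + 3·3 + 1·1 + 5·4 + 1·4 = 150
Queenstown has the highest Borda score (150).

Queenstown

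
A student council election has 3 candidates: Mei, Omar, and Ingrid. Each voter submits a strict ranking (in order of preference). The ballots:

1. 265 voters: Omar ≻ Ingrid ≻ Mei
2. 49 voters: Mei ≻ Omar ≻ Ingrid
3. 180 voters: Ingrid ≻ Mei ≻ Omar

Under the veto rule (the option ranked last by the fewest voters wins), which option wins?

Last-place votes: Mei 265, Omar 180, Ingrid 49.
Ingrid is ranked last by the fewest voters, so Ingrid wins.

Ingrid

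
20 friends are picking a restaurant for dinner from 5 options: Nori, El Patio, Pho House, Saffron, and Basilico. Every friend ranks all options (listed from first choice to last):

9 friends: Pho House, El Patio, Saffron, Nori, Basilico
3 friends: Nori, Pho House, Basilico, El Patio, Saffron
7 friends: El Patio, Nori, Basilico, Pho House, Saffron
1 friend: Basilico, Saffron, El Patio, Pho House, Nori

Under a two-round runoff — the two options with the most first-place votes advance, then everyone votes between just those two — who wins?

Round 1 first-place votes: Nori 3, El Patio 7, Pho House 9, Saffron 0, Basilico 1.
Pho House and El Patio advance.
Runoff: Pho House is preferred to El Patio by 12 voters; El Patio by 8.
Pho House wins the runoff.

Pho House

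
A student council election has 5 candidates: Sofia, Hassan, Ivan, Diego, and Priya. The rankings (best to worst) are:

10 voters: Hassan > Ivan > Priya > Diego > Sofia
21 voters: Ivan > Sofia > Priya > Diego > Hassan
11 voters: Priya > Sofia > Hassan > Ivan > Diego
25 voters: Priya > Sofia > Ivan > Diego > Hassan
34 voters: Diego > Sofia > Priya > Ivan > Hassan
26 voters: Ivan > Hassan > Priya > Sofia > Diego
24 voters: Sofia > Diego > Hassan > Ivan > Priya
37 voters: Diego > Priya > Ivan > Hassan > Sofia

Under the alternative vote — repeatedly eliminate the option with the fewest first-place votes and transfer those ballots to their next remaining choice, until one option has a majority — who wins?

Diego

Round 1: Sofia 24, Hassan 10, Ivan 47, Diego 71, Priya 36. Eliminate Hassan.
Round 2: Sofia 24, Ivan 57, Diego 71, Priya 36. Eliminate Sofia.
Round 3: Ivan 57, Diego 95, Priya 36. Diego has a majority.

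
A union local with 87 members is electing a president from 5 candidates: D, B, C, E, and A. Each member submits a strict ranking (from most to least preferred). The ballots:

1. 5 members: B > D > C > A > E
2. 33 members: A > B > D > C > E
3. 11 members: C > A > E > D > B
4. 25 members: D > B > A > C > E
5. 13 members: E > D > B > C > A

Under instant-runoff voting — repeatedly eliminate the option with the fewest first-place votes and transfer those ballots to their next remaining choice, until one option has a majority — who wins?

Round 1: D 25, B 5, C 11, E 13, A 33. Eliminate B.
Round 2: D 30, C 11, E 13, A 33. Eliminate C.
Round 3: D 30, E 13, A 44. A has a majority.

A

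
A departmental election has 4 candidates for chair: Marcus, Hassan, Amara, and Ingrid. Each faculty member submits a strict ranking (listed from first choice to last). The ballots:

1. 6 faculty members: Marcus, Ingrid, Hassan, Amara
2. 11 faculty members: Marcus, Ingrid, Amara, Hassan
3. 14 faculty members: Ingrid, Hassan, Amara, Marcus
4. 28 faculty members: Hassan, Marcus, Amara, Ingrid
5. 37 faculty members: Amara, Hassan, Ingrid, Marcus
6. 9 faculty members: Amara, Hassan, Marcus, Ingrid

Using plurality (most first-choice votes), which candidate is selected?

First-place votes: Marcus 17, Hassan 28, Amara 46, Ingrid 14.
Amara has the most first-place votes.

Amara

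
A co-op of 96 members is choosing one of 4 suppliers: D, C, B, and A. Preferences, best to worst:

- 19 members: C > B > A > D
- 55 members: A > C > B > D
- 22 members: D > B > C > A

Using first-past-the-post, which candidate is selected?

First-place votes: D 22, C 19, B 0, A 55.
A has the most first-place votes.

A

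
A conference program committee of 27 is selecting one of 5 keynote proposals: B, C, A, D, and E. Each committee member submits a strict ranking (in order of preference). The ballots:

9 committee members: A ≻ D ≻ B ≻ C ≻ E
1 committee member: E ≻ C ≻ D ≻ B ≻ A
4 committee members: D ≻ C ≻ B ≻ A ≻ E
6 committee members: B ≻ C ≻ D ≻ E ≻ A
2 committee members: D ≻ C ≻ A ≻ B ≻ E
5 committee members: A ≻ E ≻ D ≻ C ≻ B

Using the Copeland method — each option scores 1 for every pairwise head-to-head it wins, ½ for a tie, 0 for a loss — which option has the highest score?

A

B: beats C and E; loses to A and D → score 2.
C: beats E; loses to B, A, and D → score 1.
A: beats B, C, D, and E → score 4.
D: beats B, C, and E; loses to A → score 3.
E: loses to B, C, A, and D → score 0.
A has the best pairwise record.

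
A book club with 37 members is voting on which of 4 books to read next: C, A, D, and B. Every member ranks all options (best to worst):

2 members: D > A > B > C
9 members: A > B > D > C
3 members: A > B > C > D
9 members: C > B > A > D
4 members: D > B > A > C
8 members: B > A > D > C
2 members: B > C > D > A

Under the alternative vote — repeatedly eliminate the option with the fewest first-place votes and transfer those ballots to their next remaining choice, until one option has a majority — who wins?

B

Round 1: C 9, A 12, D 6, B 10. Eliminate D.
Round 2: C 9, A 14, B 14. Eliminate C.
Round 3: A 14, B 23. B has a majority.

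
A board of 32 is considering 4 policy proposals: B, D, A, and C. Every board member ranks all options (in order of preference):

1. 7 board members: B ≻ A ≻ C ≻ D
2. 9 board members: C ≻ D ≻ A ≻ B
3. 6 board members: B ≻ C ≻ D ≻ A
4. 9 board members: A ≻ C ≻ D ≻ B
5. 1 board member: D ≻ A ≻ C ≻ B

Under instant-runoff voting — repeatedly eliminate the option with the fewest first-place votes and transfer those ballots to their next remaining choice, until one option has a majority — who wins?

Round 1: B 13, D 1, A 9, C 9. Eliminate D.
Round 2: B 13, A 10, C 9. Eliminate C.
Round 3: B 13, A 19. A has a majority.

A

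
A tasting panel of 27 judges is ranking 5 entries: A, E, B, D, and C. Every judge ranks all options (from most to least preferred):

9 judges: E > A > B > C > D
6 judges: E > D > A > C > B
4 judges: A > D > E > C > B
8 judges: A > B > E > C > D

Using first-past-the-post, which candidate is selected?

First-place votes: A 12, E 15, B 0, D 0, C 0.
E has the most first-place votes.

E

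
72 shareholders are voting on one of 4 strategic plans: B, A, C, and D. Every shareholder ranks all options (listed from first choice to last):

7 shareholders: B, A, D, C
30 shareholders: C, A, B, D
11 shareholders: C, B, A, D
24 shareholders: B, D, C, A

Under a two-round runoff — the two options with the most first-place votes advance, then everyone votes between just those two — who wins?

Round 1 first-place votes: B 31, A 0, C 41, D 0.
C and B advance.
Runoff: C is preferred to B by 41 voters; B by 31.
C wins the runoff.

C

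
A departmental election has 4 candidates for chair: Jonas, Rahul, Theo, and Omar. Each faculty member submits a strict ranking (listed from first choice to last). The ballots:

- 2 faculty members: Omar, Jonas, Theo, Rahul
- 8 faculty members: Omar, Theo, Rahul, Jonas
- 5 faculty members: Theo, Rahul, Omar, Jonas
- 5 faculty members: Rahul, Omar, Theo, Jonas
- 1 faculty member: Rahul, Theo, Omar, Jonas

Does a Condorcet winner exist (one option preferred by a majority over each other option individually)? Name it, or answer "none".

Checking pairwise contests:
Rahul beats Jonas 19–2.
Theo beats Rahul 15–6.
Omar beats Theo 15–6.
Rahul beats Omar 11–10.
Every option loses at least one head-to-head, so there is no Condorcet winner.

none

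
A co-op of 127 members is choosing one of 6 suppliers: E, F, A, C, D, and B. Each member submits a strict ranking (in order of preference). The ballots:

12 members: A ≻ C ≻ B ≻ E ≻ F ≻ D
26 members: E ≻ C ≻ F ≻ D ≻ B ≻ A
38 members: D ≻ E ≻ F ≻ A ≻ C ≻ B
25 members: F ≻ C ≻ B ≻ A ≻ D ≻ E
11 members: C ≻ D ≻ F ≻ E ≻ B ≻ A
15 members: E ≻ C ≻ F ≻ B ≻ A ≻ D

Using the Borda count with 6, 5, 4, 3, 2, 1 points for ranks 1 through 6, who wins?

F

E: 12·3 + 26·6 + 38·5 + 25·1 + 11·3 + 15·6 = 530
F: 12·2 + 26·4 + 38·4 + 25·6 + 11·4 + 15·4 = 534
A: 12·6 + 26·1 + 38·3 + 25·3 + 11·1 + 15·2 = 328
C: 12·5 + 26·5 + 38·2 + 25·5 + 11·6 + 15·5 = 532
D: 12·1 + 26·3 + 38·6 + 25·2 + 11·5 + 15·1 = 438
B: 12·4 + 26·2 + 38·1 + 25·4 + 11·2 + 15·3 = 305
F has the highest Borda score (534).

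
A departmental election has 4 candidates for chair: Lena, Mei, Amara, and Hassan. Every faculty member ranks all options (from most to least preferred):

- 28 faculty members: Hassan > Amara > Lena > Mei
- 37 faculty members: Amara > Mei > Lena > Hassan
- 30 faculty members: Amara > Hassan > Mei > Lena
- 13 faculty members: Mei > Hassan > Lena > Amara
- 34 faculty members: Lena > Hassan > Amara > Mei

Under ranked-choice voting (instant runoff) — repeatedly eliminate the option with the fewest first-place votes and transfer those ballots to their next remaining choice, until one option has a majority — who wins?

Round 1: Lena 34, Mei 13, Amara 67, Hassan 28. Eliminate Mei.
Round 2: Lena 34, Amara 67, Hassan 41. Eliminate Lena.
Round 3: Amara 67, Hassan 75. Hassan has a majority.

Hassan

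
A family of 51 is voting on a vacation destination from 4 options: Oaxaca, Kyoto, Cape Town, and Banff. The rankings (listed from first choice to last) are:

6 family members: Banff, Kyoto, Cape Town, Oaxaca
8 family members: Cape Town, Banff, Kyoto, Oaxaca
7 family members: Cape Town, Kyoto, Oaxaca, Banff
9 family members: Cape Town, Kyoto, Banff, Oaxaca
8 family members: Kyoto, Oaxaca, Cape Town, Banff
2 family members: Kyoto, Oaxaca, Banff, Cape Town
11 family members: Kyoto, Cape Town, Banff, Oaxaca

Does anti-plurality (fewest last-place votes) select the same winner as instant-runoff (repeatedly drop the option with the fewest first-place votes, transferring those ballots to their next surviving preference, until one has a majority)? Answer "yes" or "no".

Anti-plurality — last-place votes: Oaxaca 34, Kyoto 0, Cape Town 2, Banff 15. Winner: Kyoto.
Instant-runoff — R1 Oaxaca 0, Kyoto 21, Cape Town 24, Banff 6 (Oaxaca out); R2 Kyoto 21, Cape Town 24, Banff 6 (Banff out); R3 Kyoto 27, Cape Town 24 (Kyoto winner). Winner: Kyoto.
The two methods agree.

yes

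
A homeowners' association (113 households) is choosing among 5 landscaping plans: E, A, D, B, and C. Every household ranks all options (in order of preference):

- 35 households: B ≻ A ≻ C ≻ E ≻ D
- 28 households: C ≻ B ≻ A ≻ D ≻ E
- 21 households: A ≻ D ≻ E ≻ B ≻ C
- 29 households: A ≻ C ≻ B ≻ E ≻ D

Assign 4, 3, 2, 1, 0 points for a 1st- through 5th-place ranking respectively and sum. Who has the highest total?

E: 35·1 + 28·0 + 21·2 + 29·1 = 106
A: 35·3 + 28·2 + 21·4 + 29·4 = 361
D: 35·0 + 28·1 + 21·3 + 29·0 = 91
B: 35·4 + 28·3 + 21·1 + 29·2 = 303
C: 35·2 + 28·4 + 21·0 + 29·3 = 269
A has the highest Borda score (361).

A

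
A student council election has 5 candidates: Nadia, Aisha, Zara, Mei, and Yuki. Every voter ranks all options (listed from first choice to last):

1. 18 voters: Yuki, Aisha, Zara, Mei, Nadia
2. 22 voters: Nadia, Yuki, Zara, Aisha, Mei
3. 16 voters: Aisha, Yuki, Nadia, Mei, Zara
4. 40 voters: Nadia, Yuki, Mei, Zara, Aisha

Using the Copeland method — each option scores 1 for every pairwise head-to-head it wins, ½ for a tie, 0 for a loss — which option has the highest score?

Nadia

Nadia: beats Aisha, Zara, Mei, and Yuki → score 4.
Aisha: beats Mei; loses to Nadia, Zara, and Yuki → score 1.
Zara: beats Aisha; loses to Nadia, Mei, and Yuki → score 1.
Mei: beats Zara; loses to Nadia, Aisha, and Yuki → score 1.
Yuki: beats Aisha, Zara, and Mei; loses to Nadia → score 3.
Nadia has the best pairwise record.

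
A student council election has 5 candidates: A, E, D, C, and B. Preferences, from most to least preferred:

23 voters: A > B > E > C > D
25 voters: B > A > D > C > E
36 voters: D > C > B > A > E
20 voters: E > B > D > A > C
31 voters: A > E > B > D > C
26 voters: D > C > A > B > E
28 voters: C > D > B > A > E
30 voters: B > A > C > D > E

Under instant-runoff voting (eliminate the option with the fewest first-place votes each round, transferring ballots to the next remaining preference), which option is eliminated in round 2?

C

Round 1: A 54, E 20, D 62, C 28, B 55. Eliminate E.
Round 2: A 54, D 62, C 28, B 75. Eliminate C.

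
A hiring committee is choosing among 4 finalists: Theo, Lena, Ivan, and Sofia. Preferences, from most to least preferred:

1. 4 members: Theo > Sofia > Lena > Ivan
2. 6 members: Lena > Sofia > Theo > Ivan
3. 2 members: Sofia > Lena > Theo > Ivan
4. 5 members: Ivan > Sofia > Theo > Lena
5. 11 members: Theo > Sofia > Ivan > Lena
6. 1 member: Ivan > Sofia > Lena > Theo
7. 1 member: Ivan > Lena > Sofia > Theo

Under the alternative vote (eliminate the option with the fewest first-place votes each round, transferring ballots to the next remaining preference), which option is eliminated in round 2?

Round 1: Theo 15, Lena 6, Ivan 7, Sofia 2. Eliminate Sofia.
Round 2: Theo 15, Lena 8, Ivan 7. Eliminate Ivan.

Ivan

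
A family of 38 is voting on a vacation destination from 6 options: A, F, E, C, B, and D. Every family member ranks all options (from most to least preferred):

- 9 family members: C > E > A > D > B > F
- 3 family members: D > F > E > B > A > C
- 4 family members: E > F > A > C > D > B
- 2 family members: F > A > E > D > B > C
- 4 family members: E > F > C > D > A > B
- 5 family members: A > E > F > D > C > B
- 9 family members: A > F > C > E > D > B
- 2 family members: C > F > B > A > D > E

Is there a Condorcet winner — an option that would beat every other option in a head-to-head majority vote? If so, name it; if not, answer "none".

Checking pairwise contests:
E beats A 20–18.
A beats F 23–15.
C beats E 20–18.
A beats C 23–15.
A beats B 33–5.
A beats D 31–7.
Every option loses at least one head-to-head, so there is no Condorcet winner.

none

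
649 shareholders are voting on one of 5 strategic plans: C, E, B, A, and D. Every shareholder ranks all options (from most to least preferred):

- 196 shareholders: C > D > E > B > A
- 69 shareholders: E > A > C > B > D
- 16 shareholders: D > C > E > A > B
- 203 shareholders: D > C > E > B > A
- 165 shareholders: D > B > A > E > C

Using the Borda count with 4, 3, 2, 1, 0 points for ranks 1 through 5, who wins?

C: 196·4 + 69·2 + 16·3 + 203·3 + 165·0 = 1579
E: 196·2 + 69·4 + 16·2 + 203·2 + 165·1 = 1271
B: 196·1 + 69·1 + 16·0 + 203·1 + 165·3 = 963
A: 196·0 + 69·3 + 16·1 + 203·0 + 165·2 = 553
D: 196·3 + 69·0 + 16·4 + 203·4 + 165·4 = 2124
D has the highest Borda score (2124).

D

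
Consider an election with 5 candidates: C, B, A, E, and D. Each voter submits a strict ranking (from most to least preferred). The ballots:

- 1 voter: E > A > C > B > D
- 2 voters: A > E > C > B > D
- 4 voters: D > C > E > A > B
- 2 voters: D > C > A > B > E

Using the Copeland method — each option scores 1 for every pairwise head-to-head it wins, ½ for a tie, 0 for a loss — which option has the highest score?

D

C: beats B, A, and E; loses to D → score 3.
B: loses to C, A, E, and D → score 0.
A: beats B; loses to C, E, and D → score 1.
E: beats B and A; loses to C and D → score 2.
D: beats C, B, A, and E → score 4.
D has the best pairwise record.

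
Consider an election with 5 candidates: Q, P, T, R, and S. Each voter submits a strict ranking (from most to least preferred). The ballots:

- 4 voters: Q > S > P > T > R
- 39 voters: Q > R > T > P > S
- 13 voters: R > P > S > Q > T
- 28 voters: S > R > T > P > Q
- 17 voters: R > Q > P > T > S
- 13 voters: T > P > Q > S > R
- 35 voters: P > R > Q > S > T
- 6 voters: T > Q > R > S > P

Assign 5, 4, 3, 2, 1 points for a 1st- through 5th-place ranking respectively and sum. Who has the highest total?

Q: 4·5 + 39·5 + 13·2 + 28·1 + 17·4 + 13·3 + 35·3 + 6·4 = 505
P: 4·3 + 39·2 + 13·4 + 28·2 + 17·3 + 13·4 + 35·5 + 6·1 = 482
T: 4·2 + 39·3 + 13·1 + 28·3 + 17·2 + 13·5 + 35·1 + 6·5 = 386
R: 4·1 + 39·4 + 13·5 + 28·4 + 17·5 + 13·1 + 35·4 + 6·3 = 593
S: 4·4 + 39·1 + 13·3 + 28·5 + 17·1 + 13·2 + 35·2 + 6·2 = 359
R has the highest Borda score (593).

R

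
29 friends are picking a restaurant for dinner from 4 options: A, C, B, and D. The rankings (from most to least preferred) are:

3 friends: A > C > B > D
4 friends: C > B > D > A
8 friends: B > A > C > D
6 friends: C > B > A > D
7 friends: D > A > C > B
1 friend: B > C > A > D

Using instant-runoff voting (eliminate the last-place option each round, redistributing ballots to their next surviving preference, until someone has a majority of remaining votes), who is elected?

Round 1: A 3, C 10, B 9, D 7. Eliminate A.
Round 2: C 13, B 9, D 7. Eliminate D.
Round 3: C 20, B 9. C has a majority.

C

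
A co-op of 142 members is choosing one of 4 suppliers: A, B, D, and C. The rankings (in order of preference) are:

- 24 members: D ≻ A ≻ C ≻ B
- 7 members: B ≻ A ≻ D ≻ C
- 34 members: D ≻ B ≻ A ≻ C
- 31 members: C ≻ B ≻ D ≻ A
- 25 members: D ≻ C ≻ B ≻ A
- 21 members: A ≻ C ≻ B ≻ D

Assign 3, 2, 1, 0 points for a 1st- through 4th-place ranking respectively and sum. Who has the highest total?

A: 24·2 + 7·2 + 34·1 + 31·0 + 25·0 + 21·3 = 159
B: 24·0 + 7·3 + 34·2 + 31·2 + 25·1 + 21·1 = 197
D: 24·3 + 7·1 + 34·3 + 31·1 + 25·3 + 21·0 = 287
C: 24·1 + 7·0 + 34·0 + 31·3 + 25·2 + 21·2 = 209
D has the highest Borda score (287).

D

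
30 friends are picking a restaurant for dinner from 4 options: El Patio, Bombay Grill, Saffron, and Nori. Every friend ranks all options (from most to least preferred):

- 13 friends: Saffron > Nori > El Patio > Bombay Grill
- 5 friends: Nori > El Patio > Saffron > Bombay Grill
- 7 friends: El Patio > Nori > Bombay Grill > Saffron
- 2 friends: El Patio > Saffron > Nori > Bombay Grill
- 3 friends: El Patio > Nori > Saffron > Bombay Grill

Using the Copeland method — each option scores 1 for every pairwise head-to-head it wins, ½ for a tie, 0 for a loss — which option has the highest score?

El Patio: beats Bombay Grill and Saffron; loses to Nori → score 2.
Bombay Grill: loses to El Patio, Saffron, and Nori → score 0.
Saffron: beats Bombay Grill; ties Nori; loses to El Patio → score 1.5.
Nori: beats El Patio and Bombay Grill; ties Saffron → score 2.5.
Nori has the best pairwise record.

Nori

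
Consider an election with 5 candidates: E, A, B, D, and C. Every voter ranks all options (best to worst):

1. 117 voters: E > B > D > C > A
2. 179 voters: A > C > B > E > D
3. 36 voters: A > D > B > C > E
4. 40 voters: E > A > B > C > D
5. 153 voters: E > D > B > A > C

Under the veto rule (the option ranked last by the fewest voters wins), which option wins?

B

Last-place votes: E 36, A 117, B 0, D 219, C 153.
B is ranked last by the fewest voters, so B wins.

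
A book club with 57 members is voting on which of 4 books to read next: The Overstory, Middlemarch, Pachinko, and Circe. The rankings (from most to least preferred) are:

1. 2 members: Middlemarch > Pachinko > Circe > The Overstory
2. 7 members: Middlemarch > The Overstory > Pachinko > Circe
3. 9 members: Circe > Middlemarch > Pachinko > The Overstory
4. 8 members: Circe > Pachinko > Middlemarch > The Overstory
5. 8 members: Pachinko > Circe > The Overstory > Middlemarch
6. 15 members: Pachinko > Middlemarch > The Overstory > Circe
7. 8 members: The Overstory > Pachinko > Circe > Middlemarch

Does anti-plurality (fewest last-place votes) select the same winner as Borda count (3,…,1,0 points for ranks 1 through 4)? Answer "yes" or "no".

Anti-plurality — last-place votes: The Overstory 19, Middlemarch 16, Pachinko 0, Circe 22. Winner: Pachinko.
Borda — scores: The Overstory 61, Middlemarch 83, Pachinko 121, Circe 77. Winner: Pachinko.
The two methods agree.

yes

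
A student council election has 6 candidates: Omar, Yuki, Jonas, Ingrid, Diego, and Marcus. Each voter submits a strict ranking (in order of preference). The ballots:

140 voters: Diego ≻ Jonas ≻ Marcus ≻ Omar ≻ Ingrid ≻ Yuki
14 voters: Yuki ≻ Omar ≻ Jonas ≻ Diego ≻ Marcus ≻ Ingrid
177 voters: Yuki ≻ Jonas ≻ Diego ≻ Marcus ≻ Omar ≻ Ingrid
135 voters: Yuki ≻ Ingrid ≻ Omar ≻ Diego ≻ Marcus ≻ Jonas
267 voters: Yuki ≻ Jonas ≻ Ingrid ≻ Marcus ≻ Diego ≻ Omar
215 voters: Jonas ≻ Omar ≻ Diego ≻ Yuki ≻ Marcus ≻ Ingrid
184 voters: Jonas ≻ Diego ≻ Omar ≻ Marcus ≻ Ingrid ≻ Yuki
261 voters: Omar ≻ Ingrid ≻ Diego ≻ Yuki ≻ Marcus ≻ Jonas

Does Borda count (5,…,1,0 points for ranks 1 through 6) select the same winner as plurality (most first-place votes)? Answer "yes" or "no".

Borda — scores: Omar 3635, Yuki 3917, Jonas 4373, Ingrid 2709, Diego 3960, Marcus 2301. Winner: Jonas.
Plurality — first-place votes: Omar 261, Yuki 593, Jonas 399, Ingrid 0, Diego 140, Marcus 0. Winner: Yuki.
The two methods disagree.

no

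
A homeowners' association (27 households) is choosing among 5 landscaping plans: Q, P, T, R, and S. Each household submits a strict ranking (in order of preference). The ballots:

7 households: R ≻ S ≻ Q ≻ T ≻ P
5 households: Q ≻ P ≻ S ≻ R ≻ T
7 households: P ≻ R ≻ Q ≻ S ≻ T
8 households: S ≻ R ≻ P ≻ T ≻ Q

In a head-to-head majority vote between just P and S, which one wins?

S

Voters preferring P to S: 12; preferring S to P: 15.
S wins the head-to-head.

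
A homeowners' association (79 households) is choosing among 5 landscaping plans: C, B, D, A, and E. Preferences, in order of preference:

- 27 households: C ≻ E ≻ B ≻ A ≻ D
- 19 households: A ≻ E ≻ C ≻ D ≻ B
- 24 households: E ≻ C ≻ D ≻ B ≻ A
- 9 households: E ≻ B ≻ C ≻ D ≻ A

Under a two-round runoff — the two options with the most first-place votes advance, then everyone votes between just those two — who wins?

Round 1 first-place votes: C 27, B 0, D 0, A 19, E 33.
E and C advance.
Runoff: E is preferred to C by 52 voters; C by 27.
E wins the runoff.

E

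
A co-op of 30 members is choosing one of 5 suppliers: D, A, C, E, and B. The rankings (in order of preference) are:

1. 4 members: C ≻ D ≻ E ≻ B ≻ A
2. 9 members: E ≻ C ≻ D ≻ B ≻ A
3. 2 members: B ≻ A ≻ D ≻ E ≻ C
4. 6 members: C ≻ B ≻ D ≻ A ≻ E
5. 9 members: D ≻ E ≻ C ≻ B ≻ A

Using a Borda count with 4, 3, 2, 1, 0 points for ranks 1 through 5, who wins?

D: 4·3 + 9·2 + 2·2 + 6·2 + 9·4 = 82
A: 4·0 + 9·0 + 2·3 + 6·1 + 9·0 = 12
C: 4·4 + 9·3 + 2·0 + 6·4 + 9·2 = 85
E: 4·2 + 9·4 + 2·1 + 6·0 + 9·3 = 73
B: 4·1 + 9·1 + 2·4 + 6·3 + 9·1 = 48
C has the highest Borda score (85).

C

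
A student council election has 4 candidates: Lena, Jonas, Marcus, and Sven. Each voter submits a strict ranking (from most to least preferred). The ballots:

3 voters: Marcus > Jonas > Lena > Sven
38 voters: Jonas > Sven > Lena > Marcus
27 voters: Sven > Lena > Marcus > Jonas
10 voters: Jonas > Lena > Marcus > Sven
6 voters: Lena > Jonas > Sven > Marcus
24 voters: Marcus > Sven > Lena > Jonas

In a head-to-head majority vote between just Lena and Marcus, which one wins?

Lena

Voters preferring Lena to Marcus: 81; preferring Marcus to Lena: 27.
Lena wins the head-to-head.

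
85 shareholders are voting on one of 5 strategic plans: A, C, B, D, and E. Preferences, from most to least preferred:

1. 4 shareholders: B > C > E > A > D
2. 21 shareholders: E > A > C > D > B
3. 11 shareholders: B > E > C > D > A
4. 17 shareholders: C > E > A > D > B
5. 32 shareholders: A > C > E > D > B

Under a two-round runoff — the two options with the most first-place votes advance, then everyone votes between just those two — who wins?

Round 1 first-place votes: A 32, C 17, B 15, D 0, E 21.
A and E advance.
Runoff: A is preferred to E by 32 voters; E by 53.
E wins the runoff.

E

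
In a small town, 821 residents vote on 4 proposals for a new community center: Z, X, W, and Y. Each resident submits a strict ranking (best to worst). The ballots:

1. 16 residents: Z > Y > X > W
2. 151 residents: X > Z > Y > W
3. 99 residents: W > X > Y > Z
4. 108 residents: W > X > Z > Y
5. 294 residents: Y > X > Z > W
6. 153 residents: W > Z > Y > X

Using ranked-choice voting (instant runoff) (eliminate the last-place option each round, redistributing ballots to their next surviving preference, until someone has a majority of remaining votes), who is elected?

Round 1: Z 16, X 151, W 360, Y 294. Eliminate Z.
Round 2: X 151, W 360, Y 310. Eliminate X.
Round 3: W 360, Y 461. Y has a majority.

Y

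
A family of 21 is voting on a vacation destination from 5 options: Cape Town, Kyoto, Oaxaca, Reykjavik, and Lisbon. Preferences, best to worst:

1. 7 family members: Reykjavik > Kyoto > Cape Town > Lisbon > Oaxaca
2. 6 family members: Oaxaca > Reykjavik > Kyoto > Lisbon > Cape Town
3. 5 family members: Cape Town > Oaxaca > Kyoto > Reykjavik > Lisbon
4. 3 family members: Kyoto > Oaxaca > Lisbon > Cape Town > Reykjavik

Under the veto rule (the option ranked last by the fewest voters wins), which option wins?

Kyoto

Last-place votes: Cape Town 6, Kyoto 0, Oaxaca 7, Reykjavik 3, Lisbon 5.
Kyoto is ranked last by the fewest voters, so Kyoto wins.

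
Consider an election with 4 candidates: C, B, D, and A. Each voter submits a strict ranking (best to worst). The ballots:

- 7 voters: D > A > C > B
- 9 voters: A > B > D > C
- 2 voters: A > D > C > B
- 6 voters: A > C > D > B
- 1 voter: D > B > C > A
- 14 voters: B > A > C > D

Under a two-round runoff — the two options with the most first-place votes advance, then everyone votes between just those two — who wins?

A

Round 1 first-place votes: C 0, B 14, D 8, A 17.
A and B advance.
Runoff: A is preferred to B by 24 voters; B by 15.
A wins the runoff.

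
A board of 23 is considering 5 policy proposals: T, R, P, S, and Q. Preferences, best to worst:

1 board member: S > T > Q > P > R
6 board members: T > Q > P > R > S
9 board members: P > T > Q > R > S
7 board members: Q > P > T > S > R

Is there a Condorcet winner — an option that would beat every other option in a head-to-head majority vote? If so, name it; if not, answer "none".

Checking pairwise contests:
P beats T 16–7.
T beats R 23–0.
Q beats P 14–9.
T beats S 22–1.
T beats Q 16–7.
Every option loses at least one head-to-head, so there is no Condorcet winner.

none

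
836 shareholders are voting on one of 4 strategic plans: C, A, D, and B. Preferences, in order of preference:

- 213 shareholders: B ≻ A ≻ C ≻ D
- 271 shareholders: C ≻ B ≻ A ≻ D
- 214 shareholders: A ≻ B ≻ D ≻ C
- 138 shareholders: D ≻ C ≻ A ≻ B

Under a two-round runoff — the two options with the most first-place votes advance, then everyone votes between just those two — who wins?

Round 1 first-place votes: C 271, A 214, D 138, B 213.
C and A advance.
Runoff: C is preferred to A by 409 voters; A by 427.
A wins the runoff.

A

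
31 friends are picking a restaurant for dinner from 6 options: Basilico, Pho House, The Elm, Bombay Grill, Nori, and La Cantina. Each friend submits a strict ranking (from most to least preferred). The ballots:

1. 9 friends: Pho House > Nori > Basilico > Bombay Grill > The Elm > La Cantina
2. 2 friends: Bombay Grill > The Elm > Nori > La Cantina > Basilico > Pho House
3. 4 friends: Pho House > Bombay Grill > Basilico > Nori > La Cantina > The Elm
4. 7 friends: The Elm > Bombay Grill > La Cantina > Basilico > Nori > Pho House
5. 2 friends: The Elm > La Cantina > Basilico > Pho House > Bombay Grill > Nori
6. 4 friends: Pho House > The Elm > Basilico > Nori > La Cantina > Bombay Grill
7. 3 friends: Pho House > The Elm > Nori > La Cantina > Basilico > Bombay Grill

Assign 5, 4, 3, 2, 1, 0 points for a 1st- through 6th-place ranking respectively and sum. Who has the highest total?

Basilico: 9·3 + 2·1 + 4·3 + 7·2 + 2·3 + 4·3 + 3·1 = 76
Pho House: 9·5 + 2·0 + 4·5 + 7·0 + 2·2 + 4·5 + 3·5 = 104
The Elm: 9·1 + 2·4 + 4·0 + 7·5 + 2·5 + 4·4 + 3·4 = 90
Bombay Grill: 9·2 + 2·5 + 4·4 + 7·4 + 2·1 + 4·0 + 3·0 = 74
Nori: 9·4 + 2·3 + 4·2 + 7·1 + 2·0 + 4·2 + 3·3 = 74
La Cantina: 9·0 + 2·2 + 4·1 + 7·3 + 2·4 + 4·1 + 3·2 = 47
Pho House has the highest Borda score (104).

Pho House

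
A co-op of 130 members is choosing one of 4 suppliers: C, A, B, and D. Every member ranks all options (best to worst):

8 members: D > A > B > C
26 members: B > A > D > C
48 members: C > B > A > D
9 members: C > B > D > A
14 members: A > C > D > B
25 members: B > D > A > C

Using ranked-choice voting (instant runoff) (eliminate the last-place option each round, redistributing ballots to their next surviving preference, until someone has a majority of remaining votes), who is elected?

Round 1: C 57, A 14, B 51, D 8. Eliminate D.
Round 2: C 57, A 22, B 51. Eliminate A.
Round 3: C 71, B 59. C has a majority.

C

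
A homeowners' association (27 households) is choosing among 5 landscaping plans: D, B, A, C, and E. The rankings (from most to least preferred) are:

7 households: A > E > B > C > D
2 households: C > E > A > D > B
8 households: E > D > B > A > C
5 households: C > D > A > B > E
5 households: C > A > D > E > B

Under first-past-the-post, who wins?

C

First-place votes: D 0, B 0, A 7, C 12, E 8.
C has the most first-place votes.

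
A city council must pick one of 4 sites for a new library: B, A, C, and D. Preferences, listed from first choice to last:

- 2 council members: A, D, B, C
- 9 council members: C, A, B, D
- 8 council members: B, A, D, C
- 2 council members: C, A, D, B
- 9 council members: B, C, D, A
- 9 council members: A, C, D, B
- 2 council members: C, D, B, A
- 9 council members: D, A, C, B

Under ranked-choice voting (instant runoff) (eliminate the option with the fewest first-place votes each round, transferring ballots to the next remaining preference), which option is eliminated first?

D

Round 1: B 17, A 11, C 13, D 9. Eliminate D.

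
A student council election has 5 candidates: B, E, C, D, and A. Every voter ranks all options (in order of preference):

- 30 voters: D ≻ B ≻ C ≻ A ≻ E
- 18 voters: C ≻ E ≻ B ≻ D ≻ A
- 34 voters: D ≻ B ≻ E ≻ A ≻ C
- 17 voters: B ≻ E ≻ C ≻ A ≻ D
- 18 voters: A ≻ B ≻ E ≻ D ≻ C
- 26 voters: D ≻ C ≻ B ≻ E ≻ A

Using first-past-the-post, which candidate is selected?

First-place votes: B 17, E 0, C 18, D 90, A 18.
D has the most first-place votes.

D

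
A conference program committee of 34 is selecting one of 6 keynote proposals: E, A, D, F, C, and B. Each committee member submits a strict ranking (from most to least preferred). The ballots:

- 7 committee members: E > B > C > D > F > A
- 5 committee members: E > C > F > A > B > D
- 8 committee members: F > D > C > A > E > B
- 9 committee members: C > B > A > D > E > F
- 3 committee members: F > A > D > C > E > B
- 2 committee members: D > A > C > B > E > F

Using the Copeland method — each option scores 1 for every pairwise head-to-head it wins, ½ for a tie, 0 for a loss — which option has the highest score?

C

E: beats F and B; loses to A, D, and C → score 2.
A: beats E and B; ties D; loses to F and C → score 2.5.
D: beats E and F; ties A; loses to C and B → score 2.5.
F: beats A; loses to E, D, C, and B → score 1.
C: beats E, A, D, F, and B → score 5.
B: beats D and F; loses to E, A, and C → score 2.
C has the best pairwise record.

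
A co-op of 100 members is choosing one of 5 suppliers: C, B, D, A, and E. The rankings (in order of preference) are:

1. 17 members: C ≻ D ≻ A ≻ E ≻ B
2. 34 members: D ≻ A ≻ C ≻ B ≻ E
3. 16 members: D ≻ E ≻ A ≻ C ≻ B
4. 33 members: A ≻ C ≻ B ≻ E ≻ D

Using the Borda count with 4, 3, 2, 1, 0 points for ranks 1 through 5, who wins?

C: 17·4 + 34·2 + 16·1 + 33·3 = 251
B: 17·0 + 34·1 + 16·0 + 33·2 = 100
D: 17·3 + 34·4 + 16·4 + 33·0 = 251
A: 17·2 + 34·3 + 16·2 + 33·4 = 300
E: 17·1 + 34·0 + 16·3 + 33·1 = 98
A has the highest Borda score (300).

A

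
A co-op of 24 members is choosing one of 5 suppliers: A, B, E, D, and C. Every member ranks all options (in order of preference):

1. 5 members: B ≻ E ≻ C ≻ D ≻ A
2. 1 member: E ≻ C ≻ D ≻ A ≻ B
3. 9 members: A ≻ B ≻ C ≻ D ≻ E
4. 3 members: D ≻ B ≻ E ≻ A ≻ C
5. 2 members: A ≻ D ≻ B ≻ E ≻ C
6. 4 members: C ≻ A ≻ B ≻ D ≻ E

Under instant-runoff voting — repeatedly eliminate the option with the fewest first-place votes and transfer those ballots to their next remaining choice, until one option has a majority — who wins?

Round 1: A 11, B 5, E 1, D 3, C 4. Eliminate E.
Round 2: A 11, B 5, D 3, C 5. Eliminate D.
Round 3: A 11, B 8, C 5. Eliminate C.
Round 4: A 16, B 8. A has a majority.

A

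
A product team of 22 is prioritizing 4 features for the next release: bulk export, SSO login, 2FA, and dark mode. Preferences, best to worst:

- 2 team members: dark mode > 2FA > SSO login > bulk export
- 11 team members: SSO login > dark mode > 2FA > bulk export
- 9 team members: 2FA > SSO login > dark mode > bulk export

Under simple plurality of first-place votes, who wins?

SSO login

First-place votes: bulk export 0, SSO login 11, 2FA 9, dark mode 2.
SSO login has the most first-place votes.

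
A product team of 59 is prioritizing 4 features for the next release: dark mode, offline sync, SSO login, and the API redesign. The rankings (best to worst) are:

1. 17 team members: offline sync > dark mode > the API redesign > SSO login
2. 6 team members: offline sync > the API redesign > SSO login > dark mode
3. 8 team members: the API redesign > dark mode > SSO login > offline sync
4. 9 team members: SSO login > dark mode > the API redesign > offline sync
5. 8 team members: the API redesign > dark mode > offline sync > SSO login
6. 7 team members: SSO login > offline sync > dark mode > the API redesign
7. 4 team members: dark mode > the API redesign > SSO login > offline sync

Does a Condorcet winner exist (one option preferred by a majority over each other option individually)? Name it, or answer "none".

offline sync vs dark mode: 30–29 for offline sync.
offline sync vs SSO login: 31–28 for offline sync.
offline sync vs the API redesign: 30–29 for offline sync.
offline sync beats every other option head-to-head.

offline sync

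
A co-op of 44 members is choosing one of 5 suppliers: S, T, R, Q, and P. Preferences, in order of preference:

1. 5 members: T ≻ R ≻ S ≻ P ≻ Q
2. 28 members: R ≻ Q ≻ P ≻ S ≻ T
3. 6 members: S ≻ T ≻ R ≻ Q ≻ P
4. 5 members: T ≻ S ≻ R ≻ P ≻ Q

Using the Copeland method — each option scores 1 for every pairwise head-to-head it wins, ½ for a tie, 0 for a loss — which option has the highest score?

S: beats T; loses to R, Q, and P → score 1.
T: loses to S, R, Q, and P → score 0.
R: beats S, T, Q, and P → score 4.
Q: beats S, T, and P; loses to R → score 3.
P: beats S and T; loses to R and Q → score 2.
R has the best pairwise record.

R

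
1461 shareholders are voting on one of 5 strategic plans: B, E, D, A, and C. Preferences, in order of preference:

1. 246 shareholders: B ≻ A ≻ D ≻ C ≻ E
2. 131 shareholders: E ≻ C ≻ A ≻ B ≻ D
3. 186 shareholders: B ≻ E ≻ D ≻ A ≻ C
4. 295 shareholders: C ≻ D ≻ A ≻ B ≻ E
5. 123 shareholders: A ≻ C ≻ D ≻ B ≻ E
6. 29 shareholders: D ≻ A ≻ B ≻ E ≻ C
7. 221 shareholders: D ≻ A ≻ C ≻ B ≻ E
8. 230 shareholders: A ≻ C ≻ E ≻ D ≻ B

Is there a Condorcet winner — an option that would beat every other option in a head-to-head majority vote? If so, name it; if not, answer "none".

none

Checking pairwise contests:
D beats B 898–563.
B beats E 1100–361.
C beats D 779–682.
D beats A 731–730.
A beats C 1035–426.
Every option loses at least one head-to-head, so there is no Condorcet winner.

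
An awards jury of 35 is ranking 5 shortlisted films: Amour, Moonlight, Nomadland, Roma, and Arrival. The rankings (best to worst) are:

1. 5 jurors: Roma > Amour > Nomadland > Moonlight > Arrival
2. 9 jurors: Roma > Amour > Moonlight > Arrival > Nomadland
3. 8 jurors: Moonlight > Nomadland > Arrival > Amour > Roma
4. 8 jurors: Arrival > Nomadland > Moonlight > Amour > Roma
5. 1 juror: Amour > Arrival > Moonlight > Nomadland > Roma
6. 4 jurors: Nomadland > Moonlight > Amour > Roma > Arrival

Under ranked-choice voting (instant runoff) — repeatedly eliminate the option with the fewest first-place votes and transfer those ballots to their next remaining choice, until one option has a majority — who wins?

Moonlight

Round 1: Amour 1, Moonlight 8, Nomadland 4, Roma 14, Arrival 8. Eliminate Amour.
Round 2: Moonlight 8, Nomadland 4, Roma 14, Arrival 9. Eliminate Nomadland.
Round 3: Moonlight 12, Roma 14, Arrival 9. Eliminate Arrival.
Round 4: Moonlight 21, Roma 14. Moonlight has a majority.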